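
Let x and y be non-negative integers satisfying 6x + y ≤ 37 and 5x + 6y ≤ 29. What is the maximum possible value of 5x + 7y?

The continuous relaxation peaks at (0, 4.83) with value 33.83; rounding to a feasible lattice point costs some objective.
(x,y)=(1,4): 6·1+1·4=10≤37, 5·1+6·4=29≤29, objective 33.
(x,y)=(2,3): 6·2+1·3=15≤37, 5·2+6·3=28≤29, objective 31.
(x,y)=(0,4): 6·0+1·4=4≤37, 5·0+6·4=24≤29, objective 28.
(x,y)=(1,3): 6·1+1·3=9≤37, 5·1+6·3=23≤29, objective 26.
The best lattice point is (1,4), giving 33.

33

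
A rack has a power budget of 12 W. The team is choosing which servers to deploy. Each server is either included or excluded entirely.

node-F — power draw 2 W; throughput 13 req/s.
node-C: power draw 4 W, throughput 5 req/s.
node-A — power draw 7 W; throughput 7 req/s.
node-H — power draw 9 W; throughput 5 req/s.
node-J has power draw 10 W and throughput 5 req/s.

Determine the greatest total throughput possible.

20

node-F + node-A: power draw 2 + 7 = 9 ≤ 12, throughput 13 + 7 = 20.
node-F + node-C: power draw 2 + 4 = 6 ≤ 12, throughput 13 + 5 = 18.
node-F + node-H: power draw 2 + 9 = 11 ≤ 12, throughput 13 + 5 = 18.
Best is node-F and node-A with total throughput 20.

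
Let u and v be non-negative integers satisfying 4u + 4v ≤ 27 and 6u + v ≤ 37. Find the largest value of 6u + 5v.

(u,v)=(6,0): 4·6+4·0=24≤27, 6·6+1·0=36≤37, objective 36.
(u,v)=(5,1): 4·5+4·1=24≤27, 6·5+1·1=31≤37, objective 35.
(u,v)=(5,0): 4·5+4·0=20≤27, 6·5+1·0=30≤37, objective 30.
Maximum is 36 at (u,v)=(6,0).

36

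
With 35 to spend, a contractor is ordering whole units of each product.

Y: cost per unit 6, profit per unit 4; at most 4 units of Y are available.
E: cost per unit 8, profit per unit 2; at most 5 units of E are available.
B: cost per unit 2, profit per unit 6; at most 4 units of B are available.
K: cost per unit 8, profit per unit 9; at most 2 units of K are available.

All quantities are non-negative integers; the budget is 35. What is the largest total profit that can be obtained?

46

This is a bounded integer knapsack.
3×Y, 4×B, and 1×K: cost 34 ≤ 35, profit 3·4 + 4·6 + 1·9 = 45.
1×Y, 4×B, and 2×K: cost 30 ≤ 35, profit 1·4 + 4·6 + 2·9 = 46.
Best is 46.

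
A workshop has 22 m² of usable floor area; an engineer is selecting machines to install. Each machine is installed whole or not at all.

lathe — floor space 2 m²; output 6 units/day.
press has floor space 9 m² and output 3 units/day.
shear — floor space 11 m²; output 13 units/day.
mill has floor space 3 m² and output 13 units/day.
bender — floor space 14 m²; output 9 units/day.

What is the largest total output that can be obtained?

32

This is an integer program with binary decision variables.
Take lathe, shear, and mill: floor space 2 + 11 + 3 = 16 ≤ 22, output 6 + 13 + 13 = 32.
No other feasible combination does better.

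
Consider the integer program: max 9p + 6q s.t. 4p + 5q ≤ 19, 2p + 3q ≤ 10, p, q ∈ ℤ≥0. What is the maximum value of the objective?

36

Relaxing integrality, the LP optimum is 42.75 at (p,q) = (4.75, 0), which is not an integer point.
(p,q)=(4,0): 4·4+5·0=16≤19, 2·4+3·0=8≤10, objective 36.
(p,q)=(3,1): 4·3+5·1=17≤19, 2·3+3·1=9≤10, objective 33.
(p,q)=(3,0): 4·3+5·0=12≤19, 2·3+3·0=6≤10, objective 27.
Maximum is 36 at (p,q)=(4,0).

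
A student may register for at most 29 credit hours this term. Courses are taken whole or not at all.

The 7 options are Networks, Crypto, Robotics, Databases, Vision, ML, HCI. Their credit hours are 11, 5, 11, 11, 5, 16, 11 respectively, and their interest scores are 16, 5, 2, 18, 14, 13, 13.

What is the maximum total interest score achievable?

48

Allowing fractional choices, the relaxed optimum would be about 50.4, but courses are indivisible.
Networks + Databases + Vision: credit hours 11 + 11 + 5 = 27 ≤ 29, interest score 16 + 18 + 14 = 48.
Databases + Vision + HCI: credit hours 11 + 5 + 11 = 27 ≤ 29, interest score 18 + 14 + 13 = 45.
Networks + Vision + HCI: credit hours 11 + 5 + 11 = 27 ≤ 29, interest score 16 + 14 + 13 = 43.
Best is Networks, Databases, and Vision with total interest score 48.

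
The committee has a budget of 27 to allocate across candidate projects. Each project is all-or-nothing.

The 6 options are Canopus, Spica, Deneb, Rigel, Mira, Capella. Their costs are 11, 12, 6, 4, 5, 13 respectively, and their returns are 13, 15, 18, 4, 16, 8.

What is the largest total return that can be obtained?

Allowing fractional choices, the relaxed optimum would be about 53.7, but projects are indivisible.
Spica + Deneb + Rigel + Mira: cost 12 + 6 + 4 + 5 = 27 ≤ 27, return 15 + 18 + 4 + 16 = 53.
Spica + Deneb + Mira: cost 12 + 6 + 5 = 23 ≤ 27, return 15 + 18 + 16 = 49.
Canopus + Deneb + Rigel + Mira: cost 11 + 6 + 4 + 5 = 26 ≤ 27, return 13 + 18 + 4 + 16 = 51.
Best is Spica, Deneb, Rigel, and Mira with total return 53.

53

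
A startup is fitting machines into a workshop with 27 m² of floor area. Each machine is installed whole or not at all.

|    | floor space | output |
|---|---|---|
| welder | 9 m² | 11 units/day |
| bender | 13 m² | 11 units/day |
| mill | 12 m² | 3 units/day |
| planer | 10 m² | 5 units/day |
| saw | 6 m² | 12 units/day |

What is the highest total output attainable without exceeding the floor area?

Allowing fractional choices, the relaxed optimum would be about 33.2, but machines are indivisible.
welder + saw: floor space 9 + 6 = 15 ≤ 27, output 11 + 12 = 23.
welder + mill + saw: floor space 9 + 12 + 6 = 27 ≤ 27, output 11 + 3 + 12 = 26.
welder + planer + saw: floor space 9 + 10 + 6 = 25 ≤ 27, output 11 + 5 + 12 = 28.
Best is welder, planer, and saw with total output 28.

28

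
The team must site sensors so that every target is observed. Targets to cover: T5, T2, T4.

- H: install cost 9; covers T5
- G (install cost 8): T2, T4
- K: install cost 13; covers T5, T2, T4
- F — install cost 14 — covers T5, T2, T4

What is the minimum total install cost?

13

The greedy cost-per-new-target heuristic would pick G and H for 17, but a cheaper cover exists.
K alone covers T5, T2, T4 — every target.
Total install cost: 13.
No cover costs less than 13.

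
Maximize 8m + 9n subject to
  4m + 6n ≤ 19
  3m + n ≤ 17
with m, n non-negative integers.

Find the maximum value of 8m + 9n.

33

The continuous relaxation peaks at (4.75, 0) with value 38.00; rounding to a feasible lattice point costs some objective.
(m,n)=(3,1): 4·3+6·1=18≤19, 3·3+1·1=10≤17, objective 33.
(m,n)=(4,0): 4·4+6·0=16≤19, 3·4+1·0=12≤17, objective 32.
Maximum is 33 at (m,n)=(3,1).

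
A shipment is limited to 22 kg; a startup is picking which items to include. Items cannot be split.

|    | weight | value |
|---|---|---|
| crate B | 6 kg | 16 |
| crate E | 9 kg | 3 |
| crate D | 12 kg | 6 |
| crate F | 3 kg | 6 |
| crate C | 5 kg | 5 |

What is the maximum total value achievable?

This is an integer program with binary decision variables.
Take crate B, crate D, and crate F: weight 6 + 12 + 3 = 21 ≤ 22, value 16 + 6 + 6 = 28.
No other feasible combination does better.

28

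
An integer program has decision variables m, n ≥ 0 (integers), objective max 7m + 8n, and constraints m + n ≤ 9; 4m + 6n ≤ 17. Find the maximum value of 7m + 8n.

(m,n)=(4,0): 1·4+1·0=4≤9, 4·4+6·0=16≤17, objective 28.
(m,n)=(3,0): 1·3+1·0=3≤9, 4·3+6·0=12≤17, objective 21.
The best lattice point is (4,0), giving 28.

28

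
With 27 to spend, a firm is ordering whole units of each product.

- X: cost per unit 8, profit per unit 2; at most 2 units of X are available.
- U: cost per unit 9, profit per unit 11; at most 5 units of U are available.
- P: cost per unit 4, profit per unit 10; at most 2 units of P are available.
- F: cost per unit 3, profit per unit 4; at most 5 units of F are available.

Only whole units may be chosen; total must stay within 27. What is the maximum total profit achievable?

This is a bounded integer knapsack.
Take 1×U, 2×P, and 3×F: cost 26 ≤ 27, profit 1·11 + 2·10 + 3·4 = 43.
P has the best ratio (10/4) and is taken to its limit of 2; remaining capacity is filled optimally with the others.

43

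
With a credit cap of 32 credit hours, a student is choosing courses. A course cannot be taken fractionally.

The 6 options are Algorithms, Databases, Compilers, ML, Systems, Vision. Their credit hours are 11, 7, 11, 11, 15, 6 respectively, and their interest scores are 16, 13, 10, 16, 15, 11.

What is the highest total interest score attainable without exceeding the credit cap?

45

Take Algorithms, Databases, and ML: credit hours 11 + 7 + 11 = 29 ≤ 32, interest score 16 + 13 + 16 = 45.
No other feasible combination does better.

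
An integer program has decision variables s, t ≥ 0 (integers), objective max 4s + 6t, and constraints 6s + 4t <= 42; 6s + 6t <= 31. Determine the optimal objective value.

(s,t)=(0,5) is feasible, giving 30.
(s,t)=(1,4) is feasible, giving 28.
(s,t)=(0,4) is feasible, giving 24.
The best lattice point is (0,5), giving 30.

30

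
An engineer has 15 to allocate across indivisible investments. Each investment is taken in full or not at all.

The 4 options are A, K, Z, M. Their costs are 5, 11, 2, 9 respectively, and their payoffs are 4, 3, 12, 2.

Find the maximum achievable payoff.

16

Allowing fractional choices, the relaxed optimum would be about 18.2, but investments are indivisible.
A + Z: cost 5 + 2 = 7 ≤ 15, payoff 4 + 12 = 16.
Z + M: cost 2 + 9 = 11 ≤ 15, payoff 12 + 2 = 14.
K + Z: cost 11 + 2 = 13 ≤ 15, payoff 3 + 12 = 15.
Best is A and Z with total payoff 16.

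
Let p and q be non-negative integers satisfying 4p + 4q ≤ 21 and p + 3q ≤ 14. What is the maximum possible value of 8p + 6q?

(p,q)=(5,0) is feasible, giving 40.
(p,q)=(4,1) is feasible, giving 38.
(p,q)=(4,0) is feasible, giving 32.
Maximum is 40 at (p,q)=(5,0).

40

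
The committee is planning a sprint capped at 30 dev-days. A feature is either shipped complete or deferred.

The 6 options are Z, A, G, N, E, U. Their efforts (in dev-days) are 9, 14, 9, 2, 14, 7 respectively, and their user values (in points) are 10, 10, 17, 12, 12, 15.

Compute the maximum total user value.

54

Allowing fractional choices, the relaxed optimum would be about 56.6, but features are indivisible.
G + E + U: effort 9 + 14 + 7 = 30 ≤ 30, user value 17 + 12 + 15 = 44.
G + N + U: effort 9 + 2 + 7 = 18 ≤ 30, user value 17 + 12 + 15 = 44.
Z + G + N + U: effort 9 + 9 + 2 + 7 = 27 ≤ 30, user value 10 + 17 + 12 + 15 = 54.
Best is Z, G, N, and U with total user value 54.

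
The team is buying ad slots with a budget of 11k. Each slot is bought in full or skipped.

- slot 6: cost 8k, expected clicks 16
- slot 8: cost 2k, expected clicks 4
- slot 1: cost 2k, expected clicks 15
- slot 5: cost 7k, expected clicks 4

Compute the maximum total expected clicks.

31

Allowing fractional choices, the relaxed optimum would be about 33.0, but ad slots are indivisible.
slot 8 + slot 1 + slot 5: cost 2 + 2 + 7 = 11 ≤ 11, expected clicks 4 + 15 + 4 = 23.
slot 6 + slot 1: cost 8 + 2 = 10 ≤ 11, expected clicks 16 + 15 = 31.
Best is slot 6 and slot 1 with total expected clicks 31.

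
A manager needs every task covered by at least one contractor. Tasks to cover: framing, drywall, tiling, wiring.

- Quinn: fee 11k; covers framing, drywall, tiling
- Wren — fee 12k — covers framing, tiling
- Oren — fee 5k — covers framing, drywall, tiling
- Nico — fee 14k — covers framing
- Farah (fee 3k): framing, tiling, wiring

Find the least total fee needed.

8

Choose Oren and Farah: together they cover framing, drywall, tiling, wiring — every task.
Total fee: 5 + 3 = 8.
No cover costs less than 8.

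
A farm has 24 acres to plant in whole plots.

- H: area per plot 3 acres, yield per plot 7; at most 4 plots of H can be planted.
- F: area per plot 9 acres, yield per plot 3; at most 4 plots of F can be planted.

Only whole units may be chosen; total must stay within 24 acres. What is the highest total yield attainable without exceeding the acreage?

31

This is a bounded integer knapsack.
Take 4×H and 1×F: area 21 ≤ 24, yield 4·7 + 1·3 = 31.
H has the best ratio (7/3) and is taken to its limit of 4; remaining capacity is filled optimally with the others.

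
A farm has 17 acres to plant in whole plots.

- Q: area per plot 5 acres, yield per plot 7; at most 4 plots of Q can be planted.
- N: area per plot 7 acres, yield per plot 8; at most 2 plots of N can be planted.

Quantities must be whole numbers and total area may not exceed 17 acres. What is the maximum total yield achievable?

This is a bounded integer knapsack.
3×Q: area 15 ≤ 17, yield 3·7 = 21.
2×Q and 1×N: area 17 ≤ 17, yield 2·7 + 1·8 = 22.
Best is 22.

22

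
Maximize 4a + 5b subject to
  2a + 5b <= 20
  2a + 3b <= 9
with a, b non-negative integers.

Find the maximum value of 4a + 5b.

17

(a,b)=(3,1): 2·3+5·1=11≤20, 2·3+3·1=9≤9, objective 17.
(a,b)=(4,0): 2·4+5·0=8≤20, 2·4+3·0=8≤9, objective 16.
(a,b)=(2,1): 2·2+5·1=9≤20, 2·2+3·1=7≤9, objective 13.
(a,b)=(3,0): 2·3+5·0=6≤20, 2·3+3·0=6≤9, objective 12.
The best lattice point is (3,1), giving 17.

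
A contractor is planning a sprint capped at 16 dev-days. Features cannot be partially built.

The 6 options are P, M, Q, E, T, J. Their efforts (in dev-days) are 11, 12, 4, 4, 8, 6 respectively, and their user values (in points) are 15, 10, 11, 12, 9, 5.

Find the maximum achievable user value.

32

Allowing fractional choices, the relaxed optimum would be about 33.9, but features are indivisible.
P + E: effort 11 + 4 = 15 ≤ 16, user value 15 + 12 = 27.
Q + E + J: effort 4 + 4 + 6 = 14 ≤ 16, user value 11 + 12 + 5 = 28.
Q + E + T: effort 4 + 4 + 8 = 16 ≤ 16, user value 11 + 12 + 9 = 32.
Best is Q, E, and T with total user value 32.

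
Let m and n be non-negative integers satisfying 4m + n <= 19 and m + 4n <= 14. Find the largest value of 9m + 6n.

The continuous relaxation peaks at (4.13, 2.47) with value 52.00; rounding to a feasible lattice point costs some objective.
(m,n)=(4,2): 4·4+1·2=18≤19, 1·4+4·2=12≤14, objective 48.
(m,n)=(4,1): 4·4+1·1=17≤19, 1·4+4·1=8≤14, objective 42.
The best lattice point is (4,2), giving 48.

48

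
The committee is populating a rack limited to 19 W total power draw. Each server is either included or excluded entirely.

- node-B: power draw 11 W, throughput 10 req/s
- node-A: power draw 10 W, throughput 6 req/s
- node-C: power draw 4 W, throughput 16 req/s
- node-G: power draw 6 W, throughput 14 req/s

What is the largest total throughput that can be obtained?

node-B + node-C: power draw 11 + 4 = 15 ≤ 19, throughput 10 + 16 = 26.
node-C + node-G: power draw 4 + 6 = 10 ≤ 19, throughput 16 + 14 = 30.
node-B + node-G: power draw 11 + 6 = 17 ≤ 19, throughput 10 + 14 = 24.
Best is node-C and node-G with total throughput 30.

30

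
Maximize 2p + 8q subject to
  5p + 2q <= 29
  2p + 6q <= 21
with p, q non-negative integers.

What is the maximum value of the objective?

(p,q)=(1,3): 5·1+2·3=11≤29, 2·1+6·3=20≤21, objective 26.
(p,q)=(0,3): 5·0+2·3=6≤29, 2·0+6·3=18≤21, objective 24.
The best lattice point is (1,3), giving 26.

26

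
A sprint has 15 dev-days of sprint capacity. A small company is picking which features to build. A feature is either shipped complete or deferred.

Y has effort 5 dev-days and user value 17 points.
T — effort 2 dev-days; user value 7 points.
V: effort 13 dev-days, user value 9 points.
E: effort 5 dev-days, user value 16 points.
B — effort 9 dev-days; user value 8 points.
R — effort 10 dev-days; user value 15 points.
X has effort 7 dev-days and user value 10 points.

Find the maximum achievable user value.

40

Treat it as a binary knapsack problem.
Allowing fractional choices, the relaxed optimum would be about 44.5, but features are indivisible.
Y + T + X: effort 5 + 2 + 7 = 14 ≤ 15, user value 17 + 7 + 10 = 34.
Y + T + E: effort 5 + 2 + 5 = 12 ≤ 15, user value 17 + 7 + 16 = 40.
Best is Y, T, and E with total user value 40.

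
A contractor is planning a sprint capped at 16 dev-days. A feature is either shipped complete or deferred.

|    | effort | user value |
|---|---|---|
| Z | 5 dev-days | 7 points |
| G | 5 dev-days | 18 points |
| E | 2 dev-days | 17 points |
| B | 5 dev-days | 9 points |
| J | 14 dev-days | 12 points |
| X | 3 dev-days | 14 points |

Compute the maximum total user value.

58

Allowing fractional choices, the relaxed optimum would be about 59.4, but features are indivisible.
Z + G + E + X: effort 5 + 5 + 2 + 3 = 15 ≤ 16, user value 7 + 18 + 17 + 14 = 56.
G + E + B + X: effort 5 + 2 + 5 + 3 = 15 ≤ 16, user value 18 + 17 + 9 + 14 = 58.
G + E + X: effort 5 + 2 + 3 = 10 ≤ 16, user value 18 + 17 + 14 = 49.
Best is G, E, B, and X with total user value 58.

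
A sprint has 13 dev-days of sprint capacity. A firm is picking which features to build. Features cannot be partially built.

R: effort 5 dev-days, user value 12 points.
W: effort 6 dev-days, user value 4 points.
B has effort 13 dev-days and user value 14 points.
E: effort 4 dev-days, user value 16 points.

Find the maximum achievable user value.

This is a 0-1 knapsack instance.
E: effort 4 ≤ 13, user value 16.
R + E: effort 5 + 4 = 9 ≤ 13, user value 12 + 16 = 28.
W + E: effort 6 + 4 = 10 ≤ 13, user value 4 + 16 = 20.
Best is R and E with total user value 28.

28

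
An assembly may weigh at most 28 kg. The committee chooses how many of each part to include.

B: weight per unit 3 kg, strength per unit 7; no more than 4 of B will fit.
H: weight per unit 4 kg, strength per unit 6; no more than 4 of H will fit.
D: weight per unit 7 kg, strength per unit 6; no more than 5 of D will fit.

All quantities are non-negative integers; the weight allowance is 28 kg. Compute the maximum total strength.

4×B and 4×H: weight 28 ≤ 28, strength 4·7 + 4·6 = 52.
4×B, 2×H, and 1×D: weight 27 ≤ 28, strength 4·7 + 2·6 + 1·6 = 46.
Best is 52.

52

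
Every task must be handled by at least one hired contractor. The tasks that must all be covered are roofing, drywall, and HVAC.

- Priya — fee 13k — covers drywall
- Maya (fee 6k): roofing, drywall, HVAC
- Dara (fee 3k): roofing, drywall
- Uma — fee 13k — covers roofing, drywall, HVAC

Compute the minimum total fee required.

The greedy cost-per-new-task heuristic would pick Dara and Maya for 9, but a cheaper cover exists.
Maya alone covers roofing, drywall, HVAC — every task.
Total fee: 6.
No cover costs less than 6.

6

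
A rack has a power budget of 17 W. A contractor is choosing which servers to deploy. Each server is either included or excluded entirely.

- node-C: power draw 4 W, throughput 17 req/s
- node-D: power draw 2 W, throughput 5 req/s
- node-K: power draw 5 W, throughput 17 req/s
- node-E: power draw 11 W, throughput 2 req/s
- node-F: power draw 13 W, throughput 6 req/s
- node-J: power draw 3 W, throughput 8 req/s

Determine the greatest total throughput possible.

node-C + node-D + node-K + node-J: power draw 4 + 2 + 5 + 3 = 14 ≤ 17, throughput 17 + 5 + 17 + 8 = 47.
node-C + node-D + node-K: power draw 4 + 2 + 5 = 11 ≤ 17, throughput 17 + 5 + 17 = 39.
node-C + node-K + node-J: power draw 4 + 5 + 3 = 12 ≤ 17, throughput 17 + 17 + 8 = 42.
Best is node-C, node-D, node-K, and node-J with total throughput 47.

47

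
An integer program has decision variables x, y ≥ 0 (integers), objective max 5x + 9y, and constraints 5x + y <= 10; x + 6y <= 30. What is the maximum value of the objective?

45

(x,y)=(0,5) is feasible, giving 45.
(x,y)=(1,4) is feasible, giving 41.
(x,y)=(0,4) is feasible, giving 36.
(x,y)=(1,3) is feasible, giving 32.
No feasible integer point exceeds 45.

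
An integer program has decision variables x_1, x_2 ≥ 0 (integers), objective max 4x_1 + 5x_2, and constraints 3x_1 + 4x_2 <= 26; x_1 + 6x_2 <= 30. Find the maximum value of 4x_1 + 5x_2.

34

The continuous relaxation peaks at (8.67, 0) with value 34.67; rounding to a feasible lattice point costs some objective.
(x_1,x_2)=(6,2): 3·6+4·2=26≤26, 1·6+6·2=18≤30, objective 34.
(x_1,x_2)=(7,1): 3·7+4·1=25≤26, 1·7+6·1=13≤30, objective 33.
(x_1,x_2)=(8,0): 3·8+4·0=24≤26, 1·8+6·0=8≤30, objective 32.
Maximum is 34 at (x_1,x_2)=(6,2).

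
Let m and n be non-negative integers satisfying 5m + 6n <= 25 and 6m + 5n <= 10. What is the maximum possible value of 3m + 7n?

(m,n)=(0,2): 5·0+6·2=12≤25, 6·0+5·2=10≤10, objective 14.
(m,n)=(0,1): 5·0+6·1=6≤25, 6·0+5·1=5≤10, objective 7.
No feasible integer point exceeds 14.

14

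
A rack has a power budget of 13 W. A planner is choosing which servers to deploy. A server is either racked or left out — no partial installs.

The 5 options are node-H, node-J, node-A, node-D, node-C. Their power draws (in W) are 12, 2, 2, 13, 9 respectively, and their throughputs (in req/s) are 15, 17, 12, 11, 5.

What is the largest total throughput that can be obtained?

Take node-J, node-A, and node-C: power draw 2 + 2 + 9 = 13 ≤ 13, throughput 17 + 12 + 5 = 34.
No other feasible combination does better.

34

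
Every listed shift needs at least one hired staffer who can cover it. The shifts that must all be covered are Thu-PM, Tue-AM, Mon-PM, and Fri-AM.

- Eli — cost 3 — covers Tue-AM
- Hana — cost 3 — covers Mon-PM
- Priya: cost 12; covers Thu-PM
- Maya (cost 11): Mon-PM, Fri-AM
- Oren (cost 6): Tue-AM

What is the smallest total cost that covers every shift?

26

This is an integer covering problem.
The greedy cost-per-new-shift heuristic would pick Eli, Hana, Maya, and Priya for 29, but a cheaper cover exists.
Choose Eli, Priya, and Maya: together they cover Thu-PM, Tue-AM, Mon-PM, Fri-AM — every shift.
Total cost: 3 + 12 + 11 = 26.
No cover costs less than 26.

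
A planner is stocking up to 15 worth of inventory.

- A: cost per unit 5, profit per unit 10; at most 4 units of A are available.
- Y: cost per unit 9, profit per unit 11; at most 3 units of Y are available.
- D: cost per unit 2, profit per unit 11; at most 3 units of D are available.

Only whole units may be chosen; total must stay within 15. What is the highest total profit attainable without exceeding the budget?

44

D has the best ratio (11/2); taking only D gives at most 3×11 = 33 (stopped by the supply cap of 3).
Mixing does better — 1×Y and 3×D: cost 15 ≤ 15, profit 1·11 + 3·11 = 44.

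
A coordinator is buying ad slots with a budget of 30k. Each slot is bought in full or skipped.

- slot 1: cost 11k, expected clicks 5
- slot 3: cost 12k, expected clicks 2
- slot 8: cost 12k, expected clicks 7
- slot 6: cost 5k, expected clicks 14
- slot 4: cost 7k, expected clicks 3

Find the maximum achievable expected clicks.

slot 3 + slot 8 + slot 6: cost 12 + 12 + 5 = 29 ≤ 30, expected clicks 2 + 7 + 14 = 23.
slot 1 + slot 8 + slot 6: cost 11 + 12 + 5 = 28 ≤ 30, expected clicks 5 + 7 + 14 = 26.
slot 8 + slot 6 + slot 4: cost 12 + 5 + 7 = 24 ≤ 30, expected clicks 7 + 14 + 3 = 24.
Best is slot 1, slot 8, and slot 6 with total expected clicks 26.

26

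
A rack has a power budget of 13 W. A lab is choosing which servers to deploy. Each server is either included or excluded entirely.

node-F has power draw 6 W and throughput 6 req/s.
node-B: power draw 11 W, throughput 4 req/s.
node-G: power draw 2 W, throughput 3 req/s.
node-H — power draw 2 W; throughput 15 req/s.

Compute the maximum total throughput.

node-B + node-H: power draw 11 + 2 = 13 ≤ 13, throughput 4 + 15 = 19.
node-F + node-H: power draw 6 + 2 = 8 ≤ 13, throughput 6 + 15 = 21.
node-F + node-G + node-H: power draw 6 + 2 + 2 = 10 ≤ 13, throughput 6 + 3 + 15 = 24.
Best is node-F, node-G, and node-H with total throughput 24.

24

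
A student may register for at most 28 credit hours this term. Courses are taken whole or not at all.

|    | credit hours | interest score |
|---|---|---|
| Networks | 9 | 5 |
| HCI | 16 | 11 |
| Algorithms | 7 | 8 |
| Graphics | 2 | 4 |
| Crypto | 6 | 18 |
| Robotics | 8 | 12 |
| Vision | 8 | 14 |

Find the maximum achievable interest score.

Allowing fractional choices, the relaxed optimum would be about 52.6, but courses are indivisible.
Crypto + Robotics + Vision: credit hours 6 + 8 + 8 = 22 ≤ 28, interest score 18 + 12 + 14 = 44.
Graphics + Crypto + Robotics + Vision: credit hours 2 + 6 + 8 + 8 = 24 ≤ 28, interest score 4 + 18 + 12 + 14 = 48.
Best is Graphics, Crypto, Robotics, and Vision with total interest score 48.

48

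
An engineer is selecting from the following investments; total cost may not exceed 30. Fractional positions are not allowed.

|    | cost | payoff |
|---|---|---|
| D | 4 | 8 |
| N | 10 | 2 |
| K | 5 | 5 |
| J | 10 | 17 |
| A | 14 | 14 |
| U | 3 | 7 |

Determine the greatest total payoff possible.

39

Allowing fractional choices, the relaxed optimum would be about 45.0, but investments are indivisible.
D + J + A: cost 4 + 10 + 14 = 28 ≤ 30, payoff 8 + 17 + 14 = 39.
D + K + J + U: cost 4 + 5 + 10 + 3 = 22 ≤ 30, payoff 8 + 5 + 17 + 7 = 37.
J + A + U: cost 10 + 14 + 3 = 27 ≤ 30, payoff 17 + 14 + 7 = 38.
Best is D, J, and A with total payoff 39.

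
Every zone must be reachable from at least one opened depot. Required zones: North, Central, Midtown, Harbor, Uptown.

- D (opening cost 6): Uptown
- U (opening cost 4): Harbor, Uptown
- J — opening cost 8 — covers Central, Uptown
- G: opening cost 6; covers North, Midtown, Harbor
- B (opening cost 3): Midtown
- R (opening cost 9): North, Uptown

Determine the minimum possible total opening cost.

14

Choose J and G: together they cover North, Central, Midtown, Harbor, Uptown — every zone.
Total opening cost: 8 + 6 = 14.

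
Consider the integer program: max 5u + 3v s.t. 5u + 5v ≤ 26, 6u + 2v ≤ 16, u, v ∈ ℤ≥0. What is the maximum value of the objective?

Relaxing integrality, the LP optimum is 18.40 at (u,v) = (1.4, 3.8), which is not an integer point.
(u,v)=(1,4): 5·1+5·4=25≤26, 6·1+2·4=14≤16, objective 17.
(u,v)=(2,2): 5·2+5·2=20≤26, 6·2+2·2=16≤16, objective 16.
Maximum is 17 at (u,v)=(1,4).

17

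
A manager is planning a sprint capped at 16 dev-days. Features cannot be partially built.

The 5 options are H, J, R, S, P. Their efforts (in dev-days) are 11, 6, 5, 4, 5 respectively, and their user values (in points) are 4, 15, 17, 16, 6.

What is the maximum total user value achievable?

48

Allowing fractional choices, the relaxed optimum would be about 49.2, but features are indivisible.
R + S + P: effort 5 + 4 + 5 = 14 ≤ 16, user value 17 + 16 + 6 = 39.
J + R + P: effort 6 + 5 + 5 = 16 ≤ 16, user value 15 + 17 + 6 = 38.
J + R + S: effort 6 + 5 + 4 = 15 ≤ 16, user value 15 + 17 + 16 = 48.
Best is J, R, and S with total user value 48.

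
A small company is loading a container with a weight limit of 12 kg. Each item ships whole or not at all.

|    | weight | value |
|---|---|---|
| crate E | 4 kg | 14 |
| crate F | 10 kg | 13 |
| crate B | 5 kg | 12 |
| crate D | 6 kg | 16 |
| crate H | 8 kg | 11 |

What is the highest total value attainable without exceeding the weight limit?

Allowing fractional choices, the relaxed optimum would be about 34.8, but items are indivisible.
crate E + crate B: weight 4 + 5 = 9 ≤ 12, value 14 + 12 = 26.
crate E + crate D: weight 4 + 6 = 10 ≤ 12, value 14 + 16 = 30.
crate B + crate D: weight 5 + 6 = 11 ≤ 12, value 12 + 16 = 28.
Best is crate E and crate D with total value 30.

30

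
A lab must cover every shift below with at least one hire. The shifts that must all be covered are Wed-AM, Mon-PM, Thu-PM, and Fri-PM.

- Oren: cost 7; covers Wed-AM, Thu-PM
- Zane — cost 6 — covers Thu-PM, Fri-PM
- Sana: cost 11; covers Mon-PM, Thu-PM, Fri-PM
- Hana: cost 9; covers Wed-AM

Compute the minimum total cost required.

The greedy cost-per-new-shift heuristic would pick Zane, Oren, and Sana for 24, but a cheaper cover exists.
Choose Oren and Sana: together they cover Wed-AM, Mon-PM, Thu-PM, Fri-PM — every shift.
Total cost: 7 + 11 = 18.
No cover costs less than 18.

18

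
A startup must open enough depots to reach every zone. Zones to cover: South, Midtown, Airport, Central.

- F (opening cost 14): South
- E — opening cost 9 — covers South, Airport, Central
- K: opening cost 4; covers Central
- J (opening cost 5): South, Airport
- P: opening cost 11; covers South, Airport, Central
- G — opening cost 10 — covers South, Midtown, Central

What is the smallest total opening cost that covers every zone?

This is a weighted set-cover instance.
Choose J and G: together they cover South, Midtown, Airport, Central — every zone.
Total opening cost: 5 + 10 = 15.

15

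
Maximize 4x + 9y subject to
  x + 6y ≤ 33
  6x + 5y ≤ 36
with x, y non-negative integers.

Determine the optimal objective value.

49

(x,y)=(1,5): 1·1+6·5=31≤33, 6·1+5·5=31≤36, objective 49.
(x,y)=(0,5): 1·0+6·5=30≤33, 6·0+5·5=25≤36, objective 45.
(x,y)=(2,4): 1·2+6·4=26≤33, 6·2+5·4=32≤36, objective 44.
No feasible integer point exceeds 49.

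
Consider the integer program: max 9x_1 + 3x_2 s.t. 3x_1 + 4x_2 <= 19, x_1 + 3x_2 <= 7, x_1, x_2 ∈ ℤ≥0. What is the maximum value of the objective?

(x_1,x_2)=(6,0): 3·6+4·0=18≤19, 1·6+3·0=6≤7, objective 54.
(x_1,x_2)=(5,0): 3·5+4·0=15≤19, 1·5+3·0=5≤7, objective 45.
No feasible integer point exceeds 54.

54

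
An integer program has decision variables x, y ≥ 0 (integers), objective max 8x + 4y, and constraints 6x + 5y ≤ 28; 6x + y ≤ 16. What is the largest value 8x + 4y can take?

28

(x,y)=(2,3): 6·2+5·3=27≤28, 6·2+1·3=15≤16, objective 28.
(x,y)=(1,4): 6·1+5·4=26≤28, 6·1+1·4=10≤16, objective 24.
(x,y)=(2,2): 6·2+5·2=22≤28, 6·2+1·2=14≤16, objective 24.
The best lattice point is (2,3), giving 28.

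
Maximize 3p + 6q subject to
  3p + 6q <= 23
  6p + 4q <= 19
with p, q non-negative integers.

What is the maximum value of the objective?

The continuous relaxation peaks at (0, 3.83) with value 23.00; rounding to a feasible lattice point costs some objective.
(p,q)=(1,3) is feasible, giving 21.
(p,q)=(0,3) is feasible, giving 18.
Maximum is 21 at (p,q)=(1,3).

21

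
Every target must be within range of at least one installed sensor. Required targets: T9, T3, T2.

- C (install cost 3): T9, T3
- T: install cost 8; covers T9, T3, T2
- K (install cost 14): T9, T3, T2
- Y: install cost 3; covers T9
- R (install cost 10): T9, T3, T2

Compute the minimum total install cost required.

8

The greedy cost-per-new-target heuristic would pick C and T for 11, but a cheaper cover exists.
T alone covers T9, T3, T2 — every target.
Total install cost: 8.
No cover costs less than 8.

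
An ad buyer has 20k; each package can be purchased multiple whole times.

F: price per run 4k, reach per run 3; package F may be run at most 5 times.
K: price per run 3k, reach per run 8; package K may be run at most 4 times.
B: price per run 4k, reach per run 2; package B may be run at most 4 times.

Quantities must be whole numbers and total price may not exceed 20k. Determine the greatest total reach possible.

38

K has the best ratio (8/3); taking only K gives at most 4×8 = 32 (stopped by the supply cap of 4).
Mixing does better — 2×F and 4×K: price 20 ≤ 20, reach 2·3 + 4·8 = 38.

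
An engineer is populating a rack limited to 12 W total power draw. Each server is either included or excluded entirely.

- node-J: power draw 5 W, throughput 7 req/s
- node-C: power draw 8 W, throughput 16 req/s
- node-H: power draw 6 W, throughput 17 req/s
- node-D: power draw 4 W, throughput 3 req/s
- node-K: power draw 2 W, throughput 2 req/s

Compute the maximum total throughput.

24

This is an integer program with binary decision variables.
Allowing fractional choices, the relaxed optimum would be about 29.0, but servers are indivisible.
node-H + node-D + node-K: power draw 6 + 4 + 2 = 12 ≤ 12, throughput 17 + 3 + 2 = 22.
node-J + node-H: power draw 5 + 6 = 11 ≤ 12, throughput 7 + 17 = 24.
Best is node-J and node-H with total throughput 24.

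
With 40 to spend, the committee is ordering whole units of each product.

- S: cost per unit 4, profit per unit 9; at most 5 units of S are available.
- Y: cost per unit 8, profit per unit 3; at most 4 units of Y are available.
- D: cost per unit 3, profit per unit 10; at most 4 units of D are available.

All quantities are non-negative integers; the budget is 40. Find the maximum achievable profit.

88

Take 5×S, 1×Y, and 4×D: cost 40 ≤ 40, profit 5·9 + 1·3 + 4·10 = 88.
D has the best ratio (10/3) and is taken to its limit of 4; remaining capacity is filled optimally with the others.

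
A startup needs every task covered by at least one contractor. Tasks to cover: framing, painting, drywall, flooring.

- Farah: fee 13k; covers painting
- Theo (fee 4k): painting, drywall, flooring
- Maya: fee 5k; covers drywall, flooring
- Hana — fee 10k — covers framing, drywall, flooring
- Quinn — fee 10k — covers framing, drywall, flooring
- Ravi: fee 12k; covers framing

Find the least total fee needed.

14

Choose Theo and Hana: together they cover framing, painting, drywall, flooring — every task.
Total fee: 4 + 10 = 14.
No cover costs less than 14.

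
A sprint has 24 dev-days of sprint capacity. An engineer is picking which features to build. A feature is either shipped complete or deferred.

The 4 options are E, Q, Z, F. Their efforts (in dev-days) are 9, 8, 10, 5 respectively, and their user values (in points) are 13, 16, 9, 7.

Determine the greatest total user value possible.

36

Allowing fractional choices, the relaxed optimum would be about 37.8, but features are indivisible.
E + Q + F: effort 9 + 8 + 5 = 22 ≤ 24, user value 13 + 16 + 7 = 36.
Q + Z + F: effort 8 + 10 + 5 = 23 ≤ 24, user value 16 + 9 + 7 = 32.
Best is E, Q, and F with total user value 36.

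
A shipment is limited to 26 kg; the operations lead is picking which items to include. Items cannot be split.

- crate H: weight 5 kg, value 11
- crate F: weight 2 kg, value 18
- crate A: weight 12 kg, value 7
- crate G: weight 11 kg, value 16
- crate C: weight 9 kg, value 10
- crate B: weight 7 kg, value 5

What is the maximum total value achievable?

50

crate H + crate F + crate G + crate B: weight 5 + 2 + 11 + 7 = 25 ≤ 26, value 11 + 18 + 16 + 5 = 50.
crate H + crate F + crate G: weight 5 + 2 + 11 = 18 ≤ 26, value 11 + 18 + 16 = 45.
crate F + crate G + crate C: weight 2 + 11 + 9 = 22 ≤ 26, value 18 + 16 + 10 = 44.
Best is crate H, crate F, crate G, and crate B with total value 50.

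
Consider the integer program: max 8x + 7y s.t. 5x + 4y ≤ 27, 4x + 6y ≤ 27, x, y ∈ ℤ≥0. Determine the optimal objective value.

40

(x,y)=(5,0): 5·5+4·0=25≤27, 4·5+6·0=20≤27, objective 40.
(x,y)=(4,1): 5·4+4·1=24≤27, 4·4+6·1=22≤27, objective 39.
No feasible integer point exceeds 40.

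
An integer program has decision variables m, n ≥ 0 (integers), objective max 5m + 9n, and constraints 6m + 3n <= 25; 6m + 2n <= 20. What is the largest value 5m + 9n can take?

72

(m,n)=(0,8) is feasible, giving 72.
(m,n)=(0,7) is feasible, giving 63.
Maximum is 72 at (m,n)=(0,8).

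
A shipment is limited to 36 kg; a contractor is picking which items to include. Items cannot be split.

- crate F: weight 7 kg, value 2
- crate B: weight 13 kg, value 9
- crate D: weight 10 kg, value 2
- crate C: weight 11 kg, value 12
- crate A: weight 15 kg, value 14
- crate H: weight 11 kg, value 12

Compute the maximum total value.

33

Allowing fractional choices, the relaxed optimum would be about 37.1, but items are indivisible.
crate F + crate C + crate A: weight 7 + 11 + 15 = 33 ≤ 36, value 2 + 12 + 14 = 28.
crate B + crate C + crate H: weight 13 + 11 + 11 = 35 ≤ 36, value 9 + 12 + 12 = 33.
crate F + crate A + crate H: weight 7 + 15 + 11 = 33 ≤ 36, value 2 + 14 + 12 = 28.
Best is crate B, crate C, and crate H with total value 33.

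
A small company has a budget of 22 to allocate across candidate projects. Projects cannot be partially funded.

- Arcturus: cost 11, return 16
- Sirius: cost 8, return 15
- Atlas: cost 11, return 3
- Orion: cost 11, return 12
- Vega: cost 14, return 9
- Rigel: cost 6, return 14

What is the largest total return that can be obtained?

31

Take Arcturus and Sirius: cost 11 + 8 = 19 ≤ 22, return 16 + 15 = 31.
No other feasible combination does better.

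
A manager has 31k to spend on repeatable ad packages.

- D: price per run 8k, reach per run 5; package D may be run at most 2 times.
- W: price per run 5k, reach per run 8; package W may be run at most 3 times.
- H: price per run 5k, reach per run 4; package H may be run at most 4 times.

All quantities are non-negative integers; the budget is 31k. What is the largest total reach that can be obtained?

This is a bounded integer knapsack.
Take 3×W and 3×H: price 30 ≤ 31, reach 3·8 + 3·4 = 36.
W has the best ratio (8/5) and is taken to its limit of 3; remaining capacity is filled optimally with the others.

36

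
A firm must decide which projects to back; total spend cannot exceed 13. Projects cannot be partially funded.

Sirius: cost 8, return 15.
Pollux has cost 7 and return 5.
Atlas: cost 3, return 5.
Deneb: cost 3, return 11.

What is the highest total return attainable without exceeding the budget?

26

Sirius + Deneb: cost 8 + 3 = 11 ≤ 13, return 15 + 11 = 26.
Pollux + Atlas + Deneb: cost 7 + 3 + 3 = 13 ≤ 13, return 5 + 5 + 11 = 21.
Sirius + Atlas: cost 8 + 3 = 11 ≤ 13, return 15 + 5 = 20.
Best is Sirius and Deneb with total return 26.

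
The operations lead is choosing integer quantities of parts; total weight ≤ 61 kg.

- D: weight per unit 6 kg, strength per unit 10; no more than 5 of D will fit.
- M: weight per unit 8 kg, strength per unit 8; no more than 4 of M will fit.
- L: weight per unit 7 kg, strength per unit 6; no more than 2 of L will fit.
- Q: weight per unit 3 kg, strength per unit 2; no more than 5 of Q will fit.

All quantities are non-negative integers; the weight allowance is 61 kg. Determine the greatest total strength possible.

80

Take 5×D, 3×M, and 1×L: weight 61 ≤ 61, strength 5·10 + 3·8 + 1·6 = 80.
D has the best ratio (10/6) and is taken to its limit of 5; remaining capacity is filled optimally with the others.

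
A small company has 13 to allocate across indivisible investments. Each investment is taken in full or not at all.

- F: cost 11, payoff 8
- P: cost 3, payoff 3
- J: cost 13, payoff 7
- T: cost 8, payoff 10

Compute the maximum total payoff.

Allowing fractional choices, the relaxed optimum would be about 14.5, but investments are indivisible.
P + T: cost 3 + 8 = 11 ≤ 13, payoff 3 + 10 = 13.
F: cost 11 ≤ 13, payoff 8.
T: cost 8 ≤ 13, payoff 10.
Best is P and T with total payoff 13.

13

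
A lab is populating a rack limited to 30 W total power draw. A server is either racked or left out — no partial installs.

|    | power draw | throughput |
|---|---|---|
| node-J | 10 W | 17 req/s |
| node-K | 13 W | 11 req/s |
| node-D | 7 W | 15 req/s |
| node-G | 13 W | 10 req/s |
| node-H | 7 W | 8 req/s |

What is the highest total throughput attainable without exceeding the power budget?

43

Allowing fractional choices, the relaxed optimum would be about 45.1, but servers are indivisible.
node-J + node-D + node-H: power draw 10 + 7 + 7 = 24 ≤ 30, throughput 17 + 15 + 8 = 40.
node-J + node-K + node-D: power draw 10 + 13 + 7 = 30 ≤ 30, throughput 17 + 11 + 15 = 43.
node-J + node-D + node-G: power draw 10 + 7 + 13 = 30 ≤ 30, throughput 17 + 15 + 10 = 42.
Best is node-J, node-K, and node-D with total throughput 43.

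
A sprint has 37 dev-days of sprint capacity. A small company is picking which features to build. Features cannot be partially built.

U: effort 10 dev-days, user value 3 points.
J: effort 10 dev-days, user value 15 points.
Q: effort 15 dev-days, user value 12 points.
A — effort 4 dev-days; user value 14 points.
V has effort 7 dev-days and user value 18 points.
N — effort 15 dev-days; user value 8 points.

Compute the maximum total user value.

J + Q + A + V: effort 10 + 15 + 4 + 7 = 36 ≤ 37, user value 15 + 12 + 14 + 18 = 59.
J + A + V + N: effort 10 + 4 + 7 + 15 = 36 ≤ 37, user value 15 + 14 + 18 + 8 = 55.
Best is J, Q, A, and V with total user value 59.

59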